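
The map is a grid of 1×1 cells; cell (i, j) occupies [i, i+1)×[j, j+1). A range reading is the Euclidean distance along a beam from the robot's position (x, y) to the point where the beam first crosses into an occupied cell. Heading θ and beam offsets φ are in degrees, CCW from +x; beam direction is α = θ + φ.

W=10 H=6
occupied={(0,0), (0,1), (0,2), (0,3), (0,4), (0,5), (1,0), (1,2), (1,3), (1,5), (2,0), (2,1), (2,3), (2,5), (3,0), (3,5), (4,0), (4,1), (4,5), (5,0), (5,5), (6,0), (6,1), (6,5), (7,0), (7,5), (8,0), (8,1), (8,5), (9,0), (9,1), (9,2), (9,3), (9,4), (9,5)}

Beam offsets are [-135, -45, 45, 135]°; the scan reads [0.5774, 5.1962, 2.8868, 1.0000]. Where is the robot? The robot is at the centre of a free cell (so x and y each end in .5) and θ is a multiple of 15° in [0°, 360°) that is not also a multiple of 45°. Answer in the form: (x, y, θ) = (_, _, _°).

(x, y, θ) = (7.5, 4.5, 255°)

The pose lattice has 25·16 = 400 candidates. Test each by forward raycasting.
  (4.5, 4.5, 15°): beam 1 = 3.0000 ≠ 0.5774 ✗
  (3.5, 2.5, 60°): beam 1 = 1.5529 ≠ 0.5774 ✗
  (2.5, 4.5, 300°): beam 1 = 1.5529 ≠ 0.5774 ✗
  …
  (7.5, 4.5, 255°): r_1=0.5774, r_2=5.1962, r_3=2.8868, r_4=1.0000 — all match ✓
Only this pose fits every beam.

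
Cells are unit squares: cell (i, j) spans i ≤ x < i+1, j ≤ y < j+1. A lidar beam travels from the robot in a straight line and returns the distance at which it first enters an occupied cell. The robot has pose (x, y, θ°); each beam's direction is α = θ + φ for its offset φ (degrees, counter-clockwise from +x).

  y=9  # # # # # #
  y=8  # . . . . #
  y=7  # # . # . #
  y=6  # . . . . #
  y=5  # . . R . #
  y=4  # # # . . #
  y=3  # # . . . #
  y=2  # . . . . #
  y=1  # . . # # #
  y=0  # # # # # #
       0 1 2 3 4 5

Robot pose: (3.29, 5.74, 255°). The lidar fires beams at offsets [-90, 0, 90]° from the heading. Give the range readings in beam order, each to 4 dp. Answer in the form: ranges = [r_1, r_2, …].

ranges = [2.3708, 1.1205, 1.7703]

beam 1: φ=-90°, α=165°
  cosα=-0.9659 sinα=0.2588 | (3,5) | tMaxX 0.3002 tMaxY 1.0046 | tΔX 1.0353 tΔY 3.8637
    t=0.3002 [x] (2,5)
    t=1.0046 [y] (2,6)
    t=1.3355 [x] (1,6)
    t=2.3708 [x] (0,6) — stop
  → r_1 = 2.3708
beam 2: φ=0°, α=255°
  cosα=-0.2588 sinα=-0.9659 | (3,5) | tMaxX 1.1205 tMaxY 0.7661 | tΔX 3.8637 tΔY 1.0353
    t=0.7661 [y] (3,4)
    t=1.1205 [x] (2,4) — stop
  → r_2 = 1.1205
beam 3: φ=90°, α=345°
  cosα=0.9659 sinα=-0.2588 | (3,5) | tMaxX 0.7350 tMaxY 2.8591 | tΔX 1.0353 tΔY 3.8637
    t=0.7350 [x] (4,5)
    t=1.7703 [x] (5,5) — stop
  → r_3 = 1.7703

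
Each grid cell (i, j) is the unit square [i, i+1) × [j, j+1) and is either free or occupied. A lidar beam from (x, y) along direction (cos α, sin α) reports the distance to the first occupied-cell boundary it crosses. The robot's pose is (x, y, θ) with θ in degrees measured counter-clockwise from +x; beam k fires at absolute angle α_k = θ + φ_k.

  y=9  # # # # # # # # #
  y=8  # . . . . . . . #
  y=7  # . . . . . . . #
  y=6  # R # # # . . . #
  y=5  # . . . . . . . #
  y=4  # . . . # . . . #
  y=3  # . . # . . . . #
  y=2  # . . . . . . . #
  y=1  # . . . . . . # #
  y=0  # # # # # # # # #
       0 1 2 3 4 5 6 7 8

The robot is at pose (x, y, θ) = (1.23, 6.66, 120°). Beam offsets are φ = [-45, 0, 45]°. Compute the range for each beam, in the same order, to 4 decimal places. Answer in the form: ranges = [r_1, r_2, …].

beam 1: φ=-45°, α=75°
  d=(0.2588,0.9659)  start (1,6)  tX=2.9751 tY=0.3520  stride 1/|dx|=3.8637 1/|dy|=1.0353
    cross y-line → (1,7), t=0.3520
    cross y-line → (1,8), t=1.3873
    cross y-line → (1,9), t=2.4225 (wall)
  → r_1 = 2.4225
beam 2: φ=0°, α=120°
  d=(-0.5000,0.8660)  start (1,6)  tX=0.4600 tY=0.3926  stride 1/|dx|=2.0000 1/|dy|=1.1547
    cross y-line → (1,7), t=0.3926
    cross x-line → (0,7), t=0.4600 (wall)
  → r_2 = 0.4600
beam 3: φ=45°, α=165°
  d=(-0.9659,0.2588)  start (1,6)  tX=0.2381 tY=1.3137  stride 1/|dx|=1.0353 1/|dy|=3.8637
    cross x-line → (0,6), t=0.2381 (wall)
  → r_3 = 0.2381

ranges = [2.4225, 0.4600, 0.2381]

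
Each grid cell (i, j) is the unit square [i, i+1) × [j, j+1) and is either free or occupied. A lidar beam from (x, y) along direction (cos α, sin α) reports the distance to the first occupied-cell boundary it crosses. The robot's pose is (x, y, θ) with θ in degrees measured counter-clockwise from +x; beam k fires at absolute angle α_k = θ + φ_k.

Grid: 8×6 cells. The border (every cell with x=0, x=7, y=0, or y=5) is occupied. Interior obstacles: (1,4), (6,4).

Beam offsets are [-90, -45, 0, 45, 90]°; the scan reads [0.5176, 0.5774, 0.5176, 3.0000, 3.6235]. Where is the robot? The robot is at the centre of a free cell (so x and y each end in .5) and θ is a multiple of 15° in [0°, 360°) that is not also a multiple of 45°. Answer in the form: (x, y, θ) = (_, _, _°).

(x, y, θ) = (2.5, 4.5, 195°)

Candidates: 22 free-cell centres × 16 headings = 352 poses. Raycast each; keep the one whose scan matches to 4 dp.
  (3.5, 2.5, 30°): beam 1 = 1.7321 ≠ 0.5176 ✗
  (3.5, 3.5, 285°): beam 1 = 2.5882 ≠ 0.5176 ✗
  (6.5, 2.5, 120°): beam 1 = 0.5774 ≠ 0.5176 ✗
  …
  (2.5, 4.5, 195°): r_1=0.5176, r_2=0.5774, r_3=0.5176, r_4=3.0000, r_5=3.6235 — all match ✓
No second candidate reproduces the full scan.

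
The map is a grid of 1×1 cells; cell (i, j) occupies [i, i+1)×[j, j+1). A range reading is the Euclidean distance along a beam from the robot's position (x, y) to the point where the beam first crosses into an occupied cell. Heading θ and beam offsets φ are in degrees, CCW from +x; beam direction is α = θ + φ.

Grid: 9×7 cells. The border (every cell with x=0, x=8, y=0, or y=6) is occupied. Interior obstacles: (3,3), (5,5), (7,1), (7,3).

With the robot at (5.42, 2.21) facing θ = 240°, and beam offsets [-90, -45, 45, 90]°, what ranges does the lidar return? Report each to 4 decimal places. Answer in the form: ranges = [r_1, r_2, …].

beam 1: φ=-90°, α=150°
  d=(-0.8660,0.5000)  start (5,2)  tX=0.4850 tY=1.5800  stride 1/|dx|=1.1547 1/|dy|=2.0000
    cross x-line → (4,2), t=0.4850
    cross y-line → (4,3), t=1.5800
    cross x-line → (3,3), t=1.6397 (wall)
  → r_1 = 1.6397
beam 2: φ=-45°, α=195°
  d=(-0.9659,-0.2588)  start (5,2)  tX=0.4348 tY=0.8114  stride 1/|dx|=1.0353 1/|dy|=3.8637
    cross x-line → (4,2), t=0.4348
    cross y-line → (4,1), t=0.8114
    cross x-line → (3,1), t=1.4701
    cross x-line → (2,1), t=2.5054
    cross x-line → (1,1), t=3.5406
    cross x-line → (0,1), t=4.5759 (wall)
  → r_2 = 4.5759
beam 3: φ=45°, α=285°
  d=(0.2588,-0.9659)  start (5,2)  tX=2.2409 tY=0.2174  stride 1/|dx|=3.8637 1/|dy|=1.0353
    cross y-line → (5,1), t=0.2174
    cross y-line → (5,0), t=1.2527 (wall)
  → r_3 = 1.2527
beam 4: φ=90°, α=330°
  d=(0.8660,-0.5000)  start (5,2)  tX=0.6697 tY=0.4200  stride 1/|dx|=1.1547 1/|dy|=2.0000
    cross y-line → (5,1), t=0.4200
    cross x-line → (6,1), t=0.6697
    cross x-line → (7,1), t=1.8244 (wall)
  → r_4 = 1.8244

ranges = [1.6397, 4.5759, 1.2527, 1.8244]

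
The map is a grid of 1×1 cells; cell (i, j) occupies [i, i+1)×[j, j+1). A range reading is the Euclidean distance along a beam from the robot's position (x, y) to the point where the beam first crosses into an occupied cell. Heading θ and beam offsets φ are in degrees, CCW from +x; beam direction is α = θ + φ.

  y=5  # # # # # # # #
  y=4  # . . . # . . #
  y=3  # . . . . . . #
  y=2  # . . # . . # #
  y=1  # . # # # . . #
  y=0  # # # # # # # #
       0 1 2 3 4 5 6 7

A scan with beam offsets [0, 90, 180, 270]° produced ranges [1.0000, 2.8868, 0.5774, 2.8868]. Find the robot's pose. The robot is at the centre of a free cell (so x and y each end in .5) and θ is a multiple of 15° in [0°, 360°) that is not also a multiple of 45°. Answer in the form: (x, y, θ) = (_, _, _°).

(x, y, θ) = (3.5, 3.5, 60°)

The pose lattice has 18·16 = 288 candidates. Test each by forward raycasting.
  (6.5, 3.5, 345°): beam 1 = 0.5176 ≠ 1.0000 ✗
  (4.5, 2.5, 255°): beam 1 = 0.5176 ≠ 1.0000 ✗
  (2.5, 3.5, 30°): beam 1 = 1.7321 ≠ 1.0000 ✗
  (3.5, 3.5, 30°): beam 2 = 1.7321 ≠ 2.8868 ✗
  …
  (3.5, 3.5, 60°): r_1=1.0000, r_2=2.8868, r_3=0.5774, r_4=2.8868 — all match ✓
Unique over the lattice → pose = (3.5, 3.5, 60°).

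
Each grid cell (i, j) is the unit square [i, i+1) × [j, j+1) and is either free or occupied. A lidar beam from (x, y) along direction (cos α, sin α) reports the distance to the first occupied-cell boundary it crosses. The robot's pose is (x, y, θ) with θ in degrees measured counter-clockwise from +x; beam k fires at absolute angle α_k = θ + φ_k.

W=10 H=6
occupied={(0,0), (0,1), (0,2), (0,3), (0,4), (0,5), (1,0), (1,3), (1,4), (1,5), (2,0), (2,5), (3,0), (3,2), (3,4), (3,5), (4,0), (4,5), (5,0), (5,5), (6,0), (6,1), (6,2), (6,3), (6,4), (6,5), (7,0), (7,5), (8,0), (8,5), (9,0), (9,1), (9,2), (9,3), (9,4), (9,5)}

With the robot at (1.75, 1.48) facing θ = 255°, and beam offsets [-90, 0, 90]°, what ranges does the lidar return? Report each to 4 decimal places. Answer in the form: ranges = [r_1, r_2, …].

ranges = [0.7765, 0.4969, 1.8546]

beam 1: φ=-90°, α=165°
  d=(-0.9659,0.2588)  start (1,1)  tX=0.7765 tY=2.0091  stride 1/|dx|=1.0353 1/|dy|=3.8637
    cross x-line → (0,1), t=0.7765 (wall)
  → r_1 = 0.7765
beam 2: φ=0°, α=255°
  d=(-0.2588,-0.9659)  start (1,1)  tX=2.8978 tY=0.4969  stride 1/|dx|=3.8637 1/|dy|=1.0353
    cross y-line → (1,0), t=0.4969 (wall)
  → r_2 = 0.4969
beam 3: φ=90°, α=345°
  d=(0.9659,-0.2588)  start (1,1)  tX=0.2588 tY=1.8546  stride 1/|dx|=1.0353 1/|dy|=3.8637
    cross x-line → (2,1), t=0.2588
    cross x-line → (3,1), t=1.2941
    cross y-line → (3,0), t=1.8546 (wall)
  → r_3 = 1.8546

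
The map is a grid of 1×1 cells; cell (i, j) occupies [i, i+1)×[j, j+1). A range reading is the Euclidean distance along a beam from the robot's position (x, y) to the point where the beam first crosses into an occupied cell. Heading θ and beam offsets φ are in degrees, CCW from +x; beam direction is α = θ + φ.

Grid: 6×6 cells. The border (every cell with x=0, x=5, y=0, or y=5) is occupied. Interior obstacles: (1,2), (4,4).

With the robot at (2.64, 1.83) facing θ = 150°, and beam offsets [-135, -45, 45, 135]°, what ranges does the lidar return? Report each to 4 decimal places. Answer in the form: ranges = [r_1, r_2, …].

beam 1: φ=-135°, α=15°
  dir = (cos 15°, sin 15°) = (0.9659, 0.2588); from cell (2,1)
  next x-line at t=0.3727, next y-line at t=0.6568; Δt_x=1.0353, Δt_y=3.8637
    x: enter (3,1) at t=0.3727
    y: enter (3,2) at t=0.6568
    x: enter (4,2) at t=1.4080
    x: enter (5,2) at t=2.4433 ← occupied
  → r_1 = 2.4433
beam 2: φ=-45°, α=105°
  dir = (cos 105°, sin 105°) = (-0.2588, 0.9659); from cell (2,1)
  next x-line at t=2.4728, next y-line at t=0.1760; Δt_x=3.8637, Δt_y=1.0353
    y: enter (2,2) at t=0.1760
    y: enter (2,3) at t=1.2113
    y: enter (2,4) at t=2.2465
    x: enter (1,4) at t=2.4728
    y: enter (1,5) at t=3.2818 ← occupied
  → r_2 = 3.2818
beam 3: φ=45°, α=195°
  dir = (cos 195°, sin 195°) = (-0.9659, -0.2588); from cell (2,1)
  next x-line at t=0.6626, next y-line at t=3.2069; Δt_x=1.0353, Δt_y=3.8637
    x: enter (1,1) at t=0.6626
    x: enter (0,1) at t=1.6979 ← occupied
  → r_3 = 1.6979
beam 4: φ=135°, α=285°
  dir = (cos 285°, sin 285°) = (0.2588, -0.9659); from cell (2,1)
  next x-line at t=1.3909, next y-line at t=0.8593; Δt_x=3.8637, Δt_y=1.0353
    y: enter (2,0) at t=0.8593 ← occupied
  → r_4 = 0.8593

ranges = [2.4433, 3.2818, 1.6979, 0.8593]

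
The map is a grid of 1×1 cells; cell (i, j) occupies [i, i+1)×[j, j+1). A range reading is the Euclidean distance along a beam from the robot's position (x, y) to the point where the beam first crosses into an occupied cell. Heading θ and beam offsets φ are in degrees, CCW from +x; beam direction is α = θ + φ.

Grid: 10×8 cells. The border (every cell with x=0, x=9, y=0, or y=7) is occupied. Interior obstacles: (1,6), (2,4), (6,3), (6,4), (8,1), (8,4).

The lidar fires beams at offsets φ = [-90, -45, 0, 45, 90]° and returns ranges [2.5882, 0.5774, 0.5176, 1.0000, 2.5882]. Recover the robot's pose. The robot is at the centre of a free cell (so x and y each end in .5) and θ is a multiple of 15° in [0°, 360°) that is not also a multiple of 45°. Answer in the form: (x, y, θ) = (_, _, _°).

(x, y, θ) = (7.5, 4.5, 195°)

The pose lattice has 42·16 = 672 candidates. Test each by forward raycasting.
  (5.5, 3.5, 240°): beam 1 = 2.8868 ≠ 2.5882 ✗
  (2.5, 6.5, 210°): beam 1 = 0.5774 ≠ 2.5882 ✗
  (7.5, 3.5, 345°): beam 2 = 1.7321 ≠ 0.5774 ✗
  …
  (7.5, 4.5, 195°): r_1=2.5882, r_2=0.5774, r_3=0.5176, r_4=1.0000, r_5=2.5882 — all match ✓
Unique over the lattice → pose = (7.5, 4.5, 195°).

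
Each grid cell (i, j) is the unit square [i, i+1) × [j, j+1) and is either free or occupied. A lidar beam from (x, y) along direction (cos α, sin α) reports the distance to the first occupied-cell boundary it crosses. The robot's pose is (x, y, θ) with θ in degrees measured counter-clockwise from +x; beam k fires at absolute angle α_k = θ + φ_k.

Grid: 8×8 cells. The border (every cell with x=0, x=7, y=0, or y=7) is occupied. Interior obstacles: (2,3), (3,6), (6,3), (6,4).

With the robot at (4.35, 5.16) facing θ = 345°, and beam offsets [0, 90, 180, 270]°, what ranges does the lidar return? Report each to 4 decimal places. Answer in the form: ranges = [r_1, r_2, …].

ranges = [1.7082, 1.9049, 3.4682, 4.3067]

beam 1: φ=0°, α=345°
  dir = (cos 345°, sin 345°) = (0.9659, -0.2588); from cell (4,5)
  next x-line at t=0.6729, next y-line at t=0.6182; Δt_x=1.0353, Δt_y=3.8637
    y: enter (4,4) at t=0.6182
    x: enter (5,4) at t=0.6729
    x: enter (6,4) at t=1.7082 ← occupied
  → r_1 = 1.7082
beam 2: φ=90°, α=75°
  dir = (cos 75°, sin 75°) = (0.2588, 0.9659); from cell (4,5)
  next x-line at t=2.5114, next y-line at t=0.8696; Δt_x=3.8637, Δt_y=1.0353
    y: enter (4,6) at t=0.8696
    y: enter (4,7) at t=1.9049 ← occupied
  → r_2 = 1.9049
beam 3: φ=180°, α=165°
  dir = (cos 165°, sin 165°) = (-0.9659, 0.2588); from cell (4,5)
  next x-line at t=0.3623, next y-line at t=3.2455; Δt_x=1.0353, Δt_y=3.8637
    x: enter (3,5) at t=0.3623
    x: enter (2,5) at t=1.3976
    x: enter (1,5) at t=2.4329
    y: enter (1,6) at t=3.2455
    x: enter (0,6) at t=3.4682 ← occupied
  → r_3 = 3.4682
beam 4: φ=270°, α=255°
  dir = (cos 255°, sin 255°) = (-0.2588, -0.9659); from cell (4,5)
  next x-line at t=1.3523, next y-line at t=0.1656; Δt_x=3.8637, Δt_y=1.0353
    y: enter (4,4) at t=0.1656
    y: enter (4,3) at t=1.2009
    x: enter (3,3) at t=1.3523
    y: enter (3,2) at t=2.2362
    y: enter (3,1) at t=3.2715
    y: enter (3,0) at t=4.3067 ← occupied
  → r_4 = 4.3067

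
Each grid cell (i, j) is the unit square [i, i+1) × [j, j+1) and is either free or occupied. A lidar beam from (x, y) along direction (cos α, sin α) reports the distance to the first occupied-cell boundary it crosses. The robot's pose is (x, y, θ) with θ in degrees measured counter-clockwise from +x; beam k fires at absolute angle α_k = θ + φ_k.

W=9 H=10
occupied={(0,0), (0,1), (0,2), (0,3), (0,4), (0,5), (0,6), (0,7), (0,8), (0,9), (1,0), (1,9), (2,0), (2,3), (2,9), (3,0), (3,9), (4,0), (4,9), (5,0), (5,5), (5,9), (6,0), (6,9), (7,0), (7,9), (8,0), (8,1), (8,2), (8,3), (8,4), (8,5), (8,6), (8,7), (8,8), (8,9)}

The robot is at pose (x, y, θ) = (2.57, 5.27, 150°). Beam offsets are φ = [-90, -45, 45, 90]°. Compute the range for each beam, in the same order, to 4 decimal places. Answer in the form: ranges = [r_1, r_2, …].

beam 1: φ=-90°, α=60°
  cosα=0.5000 sinα=0.8660 | (2,5) | tMaxX 0.8600 tMaxY 0.8429 | tΔX 2.0000 tΔY 1.1547
    t=0.8429 [y] (2,6)
    t=0.8600 [x] (3,6)
    t=1.9976 [y] (3,7)
    t=2.8600 [x] (4,7)
    t=3.1523 [y] (4,8)
    t=4.3070 [y] (4,9) — stop
  → r_1 = 4.3070
beam 2: φ=-45°, α=105°
  cosα=-0.2588 sinα=0.9659 | (2,5) | tMaxX 2.2023 tMaxY 0.7558 | tΔX 3.8637 tΔY 1.0353
    t=0.7558 [y] (2,6)
    t=1.7910 [y] (2,7)
    t=2.2023 [x] (1,7)
    t=2.8263 [y] (1,8)
    t=3.8616 [y] (1,9) — stop
  → r_2 = 3.8616
beam 3: φ=45°, α=195°
  cosα=-0.9659 sinα=-0.2588 | (2,5) | tMaxX 0.5901 tMaxY 1.0432 | tΔX 1.0353 tΔY 3.8637
    t=0.5901 [x] (1,5)
    t=1.0432 [y] (1,4)
    t=1.6254 [x] (0,4) — stop
  → r_3 = 1.6254
beam 4: φ=90°, α=240°
  cosα=-0.5000 sinα=-0.8660 | (2,5) | tMaxX 1.1400 tMaxY 0.3118 | tΔX 2.0000 tΔY 1.1547
    t=0.3118 [y] (2,4)
    t=1.1400 [x] (1,4)
    t=1.4665 [y] (1,3)
    t=2.6212 [y] (1,2)
    t=3.1400 [x] (0,2) — stop
  → r_4 = 3.1400

ranges = [4.3070, 3.8616, 1.6254, 3.1400]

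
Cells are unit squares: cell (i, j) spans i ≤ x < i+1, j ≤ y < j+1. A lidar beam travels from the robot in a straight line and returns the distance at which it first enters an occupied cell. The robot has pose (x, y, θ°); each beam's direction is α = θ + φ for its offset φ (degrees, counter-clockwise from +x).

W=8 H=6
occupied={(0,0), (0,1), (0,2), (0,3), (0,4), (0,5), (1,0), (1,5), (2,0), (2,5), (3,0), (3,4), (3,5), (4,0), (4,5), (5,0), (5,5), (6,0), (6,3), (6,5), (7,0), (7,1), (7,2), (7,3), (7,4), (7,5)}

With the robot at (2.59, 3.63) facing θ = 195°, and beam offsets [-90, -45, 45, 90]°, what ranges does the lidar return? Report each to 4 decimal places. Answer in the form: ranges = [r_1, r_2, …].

beam 1: φ=-90°, α=105°
  direction (-0.2588, 0.9659); cell (2,3); t to first gridline: x 2.2796, y 0.3831 (then +3.8637 / +1.0353)
    (2,4) via y @ 0.3831
    (2,5) via y @ 1.4183  # hit
  → r_1 = 1.4183
beam 2: φ=-45°, α=150°
  direction (-0.8660, 0.5000); cell (2,3); t to first gridline: x 0.6813, y 0.7400 (then +1.1547 / +2.0000)
    (1,3) via x @ 0.6813
    (1,4) via y @ 0.7400
    (0,4) via x @ 1.8360  # hit
  → r_2 = 1.8360
beam 3: φ=45°, α=240°
  direction (-0.5000, -0.8660); cell (2,3); t to first gridline: x 1.1800, y 0.7275 (then +2.0000 / +1.1547)
    (2,2) via y @ 0.7275
    (1,2) via x @ 1.1800
    (1,1) via y @ 1.8822
    (1,0) via y @ 3.0369  # hit
  → r_3 = 3.0369
beam 4: φ=90°, α=285°
  direction (0.2588, -0.9659); cell (2,3); t to first gridline: x 1.5841, y 0.6522 (then +3.8637 / +1.0353)
    (2,2) via y @ 0.6522
    (3,2) via x @ 1.5841
    (3,1) via y @ 1.6875
    (3,0) via y @ 2.7228  # hit
  → r_4 = 2.7228

ranges = [1.4183, 1.8360, 3.0369, 2.7228]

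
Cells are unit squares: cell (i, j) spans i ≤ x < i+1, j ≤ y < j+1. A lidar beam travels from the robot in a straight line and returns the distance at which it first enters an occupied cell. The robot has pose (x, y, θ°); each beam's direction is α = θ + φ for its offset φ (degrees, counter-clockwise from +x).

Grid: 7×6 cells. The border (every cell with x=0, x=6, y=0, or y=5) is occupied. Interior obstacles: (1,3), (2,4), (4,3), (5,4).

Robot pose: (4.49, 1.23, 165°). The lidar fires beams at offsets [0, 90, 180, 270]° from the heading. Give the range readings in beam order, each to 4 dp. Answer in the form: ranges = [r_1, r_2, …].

beam 1: φ=0°, α=165°
  cosα=-0.9659 sinα=0.2588 | (4,1) | tMaxX 0.5073 tMaxY 2.9751 | tΔX 1.0353 tΔY 3.8637
    t=0.5073 [x] (3,1)
    t=1.5426 [x] (2,1)
    t=2.5778 [x] (1,1)
    t=2.9751 [y] (1,2)
    t=3.6131 [x] (0,2) — stop
  → r_1 = 3.6131
beam 2: φ=90°, α=255°
  cosα=-0.2588 sinα=-0.9659 | (4,1) | tMaxX 1.8932 tMaxY 0.2381 | tΔX 3.8637 tΔY 1.0353
    t=0.2381 [y] (4,0) — stop
  → r_2 = 0.2381
beam 3: φ=180°, α=345°
  cosα=0.9659 sinα=-0.2588 | (4,1) | tMaxX 0.5280 tMaxY 0.8887 | tΔX 1.0353 tΔY 3.8637
    t=0.5280 [x] (5,1)
    t=0.8887 [y] (5,0) — stop
  → r_3 = 0.8887
beam 4: φ=270°, α=75°
  cosα=0.2588 sinα=0.9659 | (4,1) | tMaxX 1.9705 tMaxY 0.7972 | tΔX 3.8637 tΔY 1.0353
    t=0.7972 [y] (4,2)
    t=1.8324 [y] (4,3) — stop
  → r_4 = 1.8324

ranges = [3.6131, 0.2381, 0.8887, 1.8324]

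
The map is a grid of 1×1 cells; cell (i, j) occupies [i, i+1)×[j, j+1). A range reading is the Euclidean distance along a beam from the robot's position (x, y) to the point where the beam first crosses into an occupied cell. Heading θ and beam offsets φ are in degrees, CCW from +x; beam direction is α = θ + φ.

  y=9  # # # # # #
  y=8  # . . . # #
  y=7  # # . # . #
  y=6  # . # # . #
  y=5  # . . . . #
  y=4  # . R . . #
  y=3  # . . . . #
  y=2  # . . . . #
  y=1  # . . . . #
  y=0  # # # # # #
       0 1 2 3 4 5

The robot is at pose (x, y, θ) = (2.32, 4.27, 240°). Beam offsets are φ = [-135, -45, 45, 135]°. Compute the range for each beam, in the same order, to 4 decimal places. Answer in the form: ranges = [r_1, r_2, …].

beam 1: φ=-135°, α=105°
  dir = (cos 105°, sin 105°) = (-0.2588, 0.9659); from cell (2,4)
  next x-line at t=1.2364, next y-line at t=0.7558; Δt_x=3.8637, Δt_y=1.0353
    y: enter (2,5) at t=0.7558
    x: enter (1,5) at t=1.2364
    y: enter (1,6) at t=1.7910
    y: enter (1,7) at t=2.8263 ← occupied
  → r_1 = 2.8263
beam 2: φ=-45°, α=195°
  dir = (cos 195°, sin 195°) = (-0.9659, -0.2588); from cell (2,4)
  next x-line at t=0.3313, next y-line at t=1.0432; Δt_x=1.0353, Δt_y=3.8637
    x: enter (1,4) at t=0.3313
    y: enter (1,3) at t=1.0432
    x: enter (0,3) at t=1.3666 ← occupied
  → r_2 = 1.3666
beam 3: φ=45°, α=285°
  dir = (cos 285°, sin 285°) = (0.2588, -0.9659); from cell (2,4)
  next x-line at t=2.6273, next y-line at t=0.2795; Δt_x=3.8637, Δt_y=1.0353
    y: enter (2,3) at t=0.2795
    y: enter (2,2) at t=1.3148
    y: enter (2,1) at t=2.3501
    x: enter (3,1) at t=2.6273
    y: enter (3,0) at t=3.3854 ← occupied
  → r_3 = 3.3854
beam 4: φ=135°, α=15°
  dir = (cos 15°, sin 15°) = (0.9659, 0.2588); from cell (2,4)
  next x-line at t=0.7040, next y-line at t=2.8205; Δt_x=1.0353, Δt_y=3.8637
    x: enter (3,4) at t=0.7040
    x: enter (4,4) at t=1.7393
    x: enter (5,4) at t=2.7745 ← occupied
  → r_4 = 2.7745

ranges = [2.8263, 1.3666, 3.3854, 2.7745]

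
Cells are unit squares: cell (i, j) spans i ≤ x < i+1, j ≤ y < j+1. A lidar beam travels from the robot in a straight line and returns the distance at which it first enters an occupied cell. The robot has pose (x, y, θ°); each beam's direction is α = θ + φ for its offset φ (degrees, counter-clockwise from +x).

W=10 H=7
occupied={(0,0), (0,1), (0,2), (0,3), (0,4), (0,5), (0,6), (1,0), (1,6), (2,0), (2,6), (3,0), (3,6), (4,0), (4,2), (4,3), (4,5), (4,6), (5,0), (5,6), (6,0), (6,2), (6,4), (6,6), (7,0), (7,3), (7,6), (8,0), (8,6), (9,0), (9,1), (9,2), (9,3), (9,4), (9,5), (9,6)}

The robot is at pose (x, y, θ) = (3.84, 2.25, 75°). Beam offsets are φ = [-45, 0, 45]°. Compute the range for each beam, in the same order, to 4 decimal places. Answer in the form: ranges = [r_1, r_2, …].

ranges = [0.1848, 0.6182, 4.3301]

beam 1: φ=-45°, α=30°
  direction (0.8660, 0.5000); cell (3,2); t to first gridline: x 0.1848, y 1.5000 (then +1.1547 / +2.0000)
    (4,2) via x @ 0.1848  # hit
  → r_1 = 0.1848
beam 2: φ=0°, α=75°
  direction (0.2588, 0.9659); cell (3,2); t to first gridline: x 0.6182, y 0.7765 (then +3.8637 / +1.0353)
    (4,2) via x @ 0.6182  # hit
  → r_2 = 0.6182
beam 3: φ=45°, α=120°
  direction (-0.5000, 0.8660); cell (3,2); t to first gridline: x 1.6800, y 0.8660 (then +2.0000 / +1.1547)
    (3,3) via y @ 0.8660
    (2,3) via x @ 1.6800
    (2,4) via y @ 2.0207
    (2,5) via y @ 3.1754
    (1,5) via x @ 3.6800
    (1,6) via y @ 4.3301  # hit
  → r_3 = 4.3301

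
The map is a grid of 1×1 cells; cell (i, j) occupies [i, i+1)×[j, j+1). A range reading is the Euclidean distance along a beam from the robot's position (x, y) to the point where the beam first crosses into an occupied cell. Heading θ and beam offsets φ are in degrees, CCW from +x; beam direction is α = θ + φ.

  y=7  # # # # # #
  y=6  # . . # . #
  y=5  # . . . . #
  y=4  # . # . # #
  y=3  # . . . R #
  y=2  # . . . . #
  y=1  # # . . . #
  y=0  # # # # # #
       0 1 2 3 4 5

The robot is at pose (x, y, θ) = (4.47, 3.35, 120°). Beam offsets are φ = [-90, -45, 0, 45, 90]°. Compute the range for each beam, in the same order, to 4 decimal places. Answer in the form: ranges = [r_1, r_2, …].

beam 1: φ=-90°, α=30°
  d=(0.8660,0.5000)  start (4,3)  tX=0.6120 tY=1.3000  stride 1/|dx|=1.1547 1/|dy|=2.0000
    cross x-line → (5,3), t=0.6120 (wall)
  → r_1 = 0.6120
beam 2: φ=-45°, α=75°
  d=(0.2588,0.9659)  start (4,3)  tX=2.0478 tY=0.6729  stride 1/|dx|=3.8637 1/|dy|=1.0353
    cross y-line → (4,4), t=0.6729 (wall)
  → r_2 = 0.6729
beam 3: φ=0°, α=120°
  d=(-0.5000,0.8660)  start (4,3)  tX=0.9400 tY=0.7506  stride 1/|dx|=2.0000 1/|dy|=1.1547
    cross y-line → (4,4), t=0.7506 (wall)
  → r_3 = 0.7506
beam 4: φ=45°, α=165°
  d=(-0.9659,0.2588)  start (4,3)  tX=0.4866 tY=2.5114  stride 1/|dx|=1.0353 1/|dy|=3.8637
    cross x-line → (3,3), t=0.4866
    cross x-line → (2,3), t=1.5219
    cross y-line → (2,4), t=2.5114 (wall)
  → r_4 = 2.5114
beam 5: φ=90°, α=210°
  d=(-0.8660,-0.5000)  start (4,3)  tX=0.5427 tY=0.7000  stride 1/|dx|=1.1547 1/|dy|=2.0000
    cross x-line → (3,3), t=0.5427
    cross y-line → (3,2), t=0.7000
    cross x-line → (2,2), t=1.6974
    cross y-line → (2,1), t=2.7000
    cross x-line → (1,1), t=2.8521 (wall)
  → r_5 = 2.8521

ranges = [0.6120, 0.6729, 0.7506, 2.5114, 2.8521]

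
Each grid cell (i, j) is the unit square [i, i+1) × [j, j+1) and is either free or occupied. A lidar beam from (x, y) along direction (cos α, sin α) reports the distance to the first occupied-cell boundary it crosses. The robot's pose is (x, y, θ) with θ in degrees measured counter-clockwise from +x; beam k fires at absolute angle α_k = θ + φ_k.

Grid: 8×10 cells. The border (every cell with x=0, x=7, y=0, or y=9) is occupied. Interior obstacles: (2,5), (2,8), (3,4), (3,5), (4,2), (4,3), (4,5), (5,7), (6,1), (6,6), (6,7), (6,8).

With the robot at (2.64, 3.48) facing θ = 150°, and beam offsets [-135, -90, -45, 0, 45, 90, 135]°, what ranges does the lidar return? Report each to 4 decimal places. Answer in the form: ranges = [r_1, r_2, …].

ranges = [1.4080, 0.7200, 1.5736, 1.8937, 1.6979, 2.8637, 2.5675]

beam 1: φ=-135°, α=15°
  dir = (cos 15°, sin 15°) = (0.9659, 0.2588); from cell (2,3)
  next x-line at t=0.3727, next y-line at t=2.0091; Δt_x=1.0353, Δt_y=3.8637
    x: enter (3,3) at t=0.3727
    x: enter (4,3) at t=1.4080 ← occupied
  → r_1 = 1.4080
beam 2: φ=-90°, α=60°
  dir = (cos 60°, sin 60°) = (0.5000, 0.8660); from cell (2,3)
  next x-line at t=0.7200, next y-line at t=0.6004; Δt_x=2.0000, Δt_y=1.1547
    y: enter (2,4) at t=0.6004
    x: enter (3,4) at t=0.7200 ← occupied
  → r_2 = 0.7200
beam 3: φ=-45°, α=105°
  dir = (cos 105°, sin 105°) = (-0.2588, 0.9659); from cell (2,3)
  next x-line at t=2.4728, next y-line at t=0.5383; Δt_x=3.8637, Δt_y=1.0353
    y: enter (2,4) at t=0.5383
    y: enter (2,5) at t=1.5736 ← occupied
  → r_3 = 1.5736
beam 4: φ=0°, α=150°
  dir = (cos 150°, sin 150°) = (-0.8660, 0.5000); from cell (2,3)
  next x-line at t=0.7390, next y-line at t=1.0400; Δt_x=1.1547, Δt_y=2.0000
    x: enter (1,3) at t=0.7390
    y: enter (1,4) at t=1.0400
    x: enter (0,4) at t=1.8937 ← occupied
  → r_4 = 1.8937
beam 5: φ=45°, α=195°
  dir = (cos 195°, sin 195°) = (-0.9659, -0.2588); from cell (2,3)
  next x-line at t=0.6626, next y-line at t=1.8546; Δt_x=1.0353, Δt_y=3.8637
    x: enter (1,3) at t=0.6626
    x: enter (0,3) at t=1.6979 ← occupied
  → r_5 = 1.6979
beam 6: φ=90°, α=240°
  dir = (cos 240°, sin 240°) = (-0.5000, -0.8660); from cell (2,3)
  next x-line at t=1.2800, next y-line at t=0.5543; Δt_x=2.0000, Δt_y=1.1547
    y: enter (2,2) at t=0.5543
    x: enter (1,2) at t=1.2800
    y: enter (1,1) at t=1.7090
    y: enter (1,0) at t=2.8637 ← occupied
  → r_6 = 2.8637
beam 7: φ=135°, α=285°
  dir = (cos 285°, sin 285°) = (0.2588, -0.9659); from cell (2,3)
  next x-line at t=1.3909, next y-line at t=0.4969; Δt_x=3.8637, Δt_y=1.0353
    y: enter (2,2) at t=0.4969
    x: enter (3,2) at t=1.3909
    y: enter (3,1) at t=1.5322
    y: enter (3,0) at t=2.5675 ← occupied
  → r_7 = 2.5675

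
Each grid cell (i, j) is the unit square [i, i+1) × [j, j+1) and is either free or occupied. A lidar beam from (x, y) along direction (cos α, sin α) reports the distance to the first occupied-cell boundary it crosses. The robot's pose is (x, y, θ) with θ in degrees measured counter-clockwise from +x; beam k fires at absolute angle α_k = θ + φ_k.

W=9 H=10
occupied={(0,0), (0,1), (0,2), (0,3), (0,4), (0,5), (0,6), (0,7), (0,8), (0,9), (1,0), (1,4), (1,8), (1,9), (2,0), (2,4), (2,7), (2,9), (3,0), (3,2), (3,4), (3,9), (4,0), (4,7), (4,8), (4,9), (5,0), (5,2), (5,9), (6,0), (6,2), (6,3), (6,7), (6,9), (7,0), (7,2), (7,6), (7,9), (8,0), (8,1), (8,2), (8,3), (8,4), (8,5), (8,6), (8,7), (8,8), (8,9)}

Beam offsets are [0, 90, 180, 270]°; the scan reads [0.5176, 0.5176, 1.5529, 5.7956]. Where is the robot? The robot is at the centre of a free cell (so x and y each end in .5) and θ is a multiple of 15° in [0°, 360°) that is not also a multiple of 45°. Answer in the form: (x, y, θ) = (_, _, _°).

(x, y, θ) = (3.5, 8.5, 15°)

The pose lattice has 42·16 = 672 candidates. Test each by forward raycasting.
  (4.5, 6.5, 165°): beam 1 = 1.9319 ≠ 0.5176 ✗
  (5.5, 5.5, 285°): beam 1 = 1.9319 ≠ 0.5176 ✗
  (3.5, 1.5, 195°): beam 1 = 1.9319 ≠ 0.5176 ✗
  (6.5, 1.5, 255°): beam 2 = 1.5529 ≠ 0.5176 ✗
  (6.5, 4.5, 345°): beam 1 = 1.5529 ≠ 0.5176 ✗
  …
  (3.5, 8.5, 15°): r_1=0.5176, r_2=0.5176, r_3=1.5529, r_4=5.7956 — all match ✓
Only this pose fits every beam.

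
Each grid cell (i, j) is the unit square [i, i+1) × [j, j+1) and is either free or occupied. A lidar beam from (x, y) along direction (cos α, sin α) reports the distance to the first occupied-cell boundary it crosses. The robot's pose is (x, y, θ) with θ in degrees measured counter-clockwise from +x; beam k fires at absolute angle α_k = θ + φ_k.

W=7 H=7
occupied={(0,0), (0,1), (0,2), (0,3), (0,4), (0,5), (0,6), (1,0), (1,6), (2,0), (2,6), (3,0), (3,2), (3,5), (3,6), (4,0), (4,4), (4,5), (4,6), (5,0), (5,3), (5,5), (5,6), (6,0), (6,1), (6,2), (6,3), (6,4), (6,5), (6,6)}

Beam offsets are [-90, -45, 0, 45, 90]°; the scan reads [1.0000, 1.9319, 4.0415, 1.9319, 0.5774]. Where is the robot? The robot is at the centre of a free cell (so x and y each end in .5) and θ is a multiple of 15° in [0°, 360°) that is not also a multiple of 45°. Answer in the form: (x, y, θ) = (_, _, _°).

Candidates: 19 free-cell centres × 16 headings = 304 poses. Raycast each; keep the one whose scan matches to 4 dp.
  (3.5, 3.5, 150°): beam 2 = 1.5529 ≠ 1.9319 ✗
  (3.5, 1.5, 255°): beam 1 = 2.5882 ≠ 1.0000 ✗
  (3.5, 4.5, 165°): beam 1 = 0.5176 ≠ 1.0000 ✗
  …
  (1.5, 1.5, 60°): r_1=1.0000, r_2=1.9319, r_3=4.0415, r_4=1.9319, r_5=0.5774 — all match ✓
Unique over the lattice → pose = (1.5, 1.5, 60°).

(x, y, θ) = (1.5, 1.5, 60°)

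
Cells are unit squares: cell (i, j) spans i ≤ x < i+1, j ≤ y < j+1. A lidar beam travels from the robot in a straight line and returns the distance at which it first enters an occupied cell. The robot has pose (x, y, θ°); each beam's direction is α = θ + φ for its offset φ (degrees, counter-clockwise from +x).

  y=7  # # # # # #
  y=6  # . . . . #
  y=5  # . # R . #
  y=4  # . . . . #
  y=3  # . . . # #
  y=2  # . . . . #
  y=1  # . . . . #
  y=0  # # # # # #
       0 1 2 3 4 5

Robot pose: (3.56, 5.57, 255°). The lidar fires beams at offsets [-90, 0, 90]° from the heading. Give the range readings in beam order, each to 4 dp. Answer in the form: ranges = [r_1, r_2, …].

beam 1: φ=-90°, α=165°
  dir = (cos 165°, sin 165°) = (-0.9659, 0.2588); from cell (3,5)
  next x-line at t=0.5798, next y-line at t=1.6614; Δt_x=1.0353, Δt_y=3.8637
    x: enter (2,5) at t=0.5798 ← occupied
  → r_1 = 0.5798
beam 2: φ=0°, α=255°
  dir = (cos 255°, sin 255°) = (-0.2588, -0.9659); from cell (3,5)
  next x-line at t=2.1637, next y-line at t=0.5901; Δt_x=3.8637, Δt_y=1.0353
    y: enter (3,4) at t=0.5901
    y: enter (3,3) at t=1.6254
    x: enter (2,3) at t=2.1637
    y: enter (2,2) at t=2.6607
    y: enter (2,1) at t=3.6959
    y: enter (2,0) at t=4.7312 ← occupied
  → r_2 = 4.7312
beam 3: φ=90°, α=345°
  dir = (cos 345°, sin 345°) = (0.9659, -0.2588); from cell (3,5)
  next x-line at t=0.4555, next y-line at t=2.2023; Δt_x=1.0353, Δt_y=3.8637
    x: enter (4,5) at t=0.4555
    x: enter (5,5) at t=1.4908 ← occupied
  → r_3 = 1.4908

ranges = [0.5798, 4.7312, 1.4908]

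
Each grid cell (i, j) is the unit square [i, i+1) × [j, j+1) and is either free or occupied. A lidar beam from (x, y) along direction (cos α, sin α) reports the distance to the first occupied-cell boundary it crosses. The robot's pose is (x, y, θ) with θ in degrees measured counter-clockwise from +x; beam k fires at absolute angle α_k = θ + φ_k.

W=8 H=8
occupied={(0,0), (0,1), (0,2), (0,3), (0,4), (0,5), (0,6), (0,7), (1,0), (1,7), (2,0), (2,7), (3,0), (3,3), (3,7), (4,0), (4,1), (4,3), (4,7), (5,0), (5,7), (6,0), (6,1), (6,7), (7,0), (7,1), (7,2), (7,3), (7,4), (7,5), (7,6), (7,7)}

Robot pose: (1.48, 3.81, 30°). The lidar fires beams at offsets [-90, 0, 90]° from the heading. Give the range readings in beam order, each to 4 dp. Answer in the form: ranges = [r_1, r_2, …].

ranges = [3.2447, 6.3739, 0.9600]

beam 1: φ=-90°, α=300°
  direction (0.5000, -0.8660); cell (1,3); t to first gridline: x 1.0400, y 0.9353 (then +2.0000 / +1.1547)
    (1,2) via y @ 0.9353
    (2,2) via x @ 1.0400
    (2,1) via y @ 2.0900
    (3,1) via x @ 3.0400
    (3,0) via y @ 3.2447  # hit
  → r_1 = 3.2447
beam 2: φ=0°, α=30°
  direction (0.8660, 0.5000); cell (1,3); t to first gridline: x 0.6004, y 0.3800 (then +1.1547 / +2.0000)
    (1,4) via y @ 0.3800
    (2,4) via x @ 0.6004
    (3,4) via x @ 1.7551
    (3,5) via y @ 2.3800
    (4,5) via x @ 2.9098
    (5,5) via x @ 4.0645
    (5,6) via y @ 4.3800
    (6,6) via x @ 5.2192
    (7,6) via x @ 6.3739  # hit
  → r_2 = 6.3739
beam 3: φ=90°, α=120°
  direction (-0.5000, 0.8660); cell (1,3); t to first gridline: x 0.9600, y 0.2194 (then +2.0000 / +1.1547)
    (1,4) via y @ 0.2194
    (0,4) via x @ 0.9600  # hit
  → r_3 = 0.9600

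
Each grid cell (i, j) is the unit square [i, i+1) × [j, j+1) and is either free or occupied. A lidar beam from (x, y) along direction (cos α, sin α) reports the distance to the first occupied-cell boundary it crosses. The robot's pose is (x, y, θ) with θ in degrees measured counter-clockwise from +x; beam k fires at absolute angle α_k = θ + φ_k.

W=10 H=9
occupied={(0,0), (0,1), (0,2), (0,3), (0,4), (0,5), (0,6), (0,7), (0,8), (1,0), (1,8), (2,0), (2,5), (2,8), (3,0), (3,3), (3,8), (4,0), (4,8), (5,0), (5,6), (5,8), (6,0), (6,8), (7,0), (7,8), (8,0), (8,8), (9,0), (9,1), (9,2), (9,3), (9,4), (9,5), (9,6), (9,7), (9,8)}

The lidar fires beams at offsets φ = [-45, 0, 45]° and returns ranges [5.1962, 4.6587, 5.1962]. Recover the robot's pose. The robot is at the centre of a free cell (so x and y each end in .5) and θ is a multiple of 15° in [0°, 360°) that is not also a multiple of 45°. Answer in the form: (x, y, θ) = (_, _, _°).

Candidates: 53 free-cell centres × 16 headings = 848 poses. Raycast each; keep the one whose scan matches to 4 dp.
  (6.5, 1.5, 120°): beam 1 = 6.7293 ≠ 5.1962 ✗
  (4.5, 4.5, 255°): beam 1 = 1.0000 ≠ 5.1962 ✗
  (7.5, 2.5, 30°): beam 1 = 1.5529 ≠ 5.1962 ✗
  …
  (5.5, 5.5, 255°): r_1=5.1962, r_2=4.6587, r_3=5.1962 — all match ✓
Unique over the lattice → pose = (5.5, 5.5, 255°).

(x, y, θ) = (5.5, 5.5, 255°)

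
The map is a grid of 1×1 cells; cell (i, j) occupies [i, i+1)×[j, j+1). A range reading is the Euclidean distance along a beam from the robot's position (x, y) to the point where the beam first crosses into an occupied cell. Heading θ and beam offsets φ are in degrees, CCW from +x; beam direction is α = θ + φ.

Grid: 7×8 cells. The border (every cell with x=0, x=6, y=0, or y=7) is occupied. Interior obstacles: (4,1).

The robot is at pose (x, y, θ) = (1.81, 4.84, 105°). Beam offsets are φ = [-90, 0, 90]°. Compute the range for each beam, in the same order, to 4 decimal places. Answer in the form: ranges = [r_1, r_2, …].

beam 1: φ=-90°, α=15°
  d=(0.9659,0.2588)  start (1,4)  tX=0.1967 tY=0.6182  stride 1/|dx|=1.0353 1/|dy|=3.8637
    cross x-line → (2,4), t=0.1967
    cross y-line → (2,5), t=0.6182
    cross x-line → (3,5), t=1.2320
    cross x-line → (4,5), t=2.2673
    cross x-line → (5,5), t=3.3025
    cross x-line → (6,5), t=4.3378 (wall)
  → r_1 = 4.3378
beam 2: φ=0°, α=105°
  d=(-0.2588,0.9659)  start (1,4)  tX=3.1296 tY=0.1656  stride 1/|dx|=3.8637 1/|dy|=1.0353
    cross y-line → (1,5), t=0.1656
    cross y-line → (1,6), t=1.2009
    cross y-line → (1,7), t=2.2362 (wall)
  → r_2 = 2.2362
beam 3: φ=90°, α=195°
  d=(-0.9659,-0.2588)  start (1,4)  tX=0.8386 tY=3.2455  stride 1/|dx|=1.0353 1/|dy|=3.8637
    cross x-line → (0,4), t=0.8386 (wall)
  → r_3 = 0.8386

ranges = [4.3378, 2.2362, 0.8386]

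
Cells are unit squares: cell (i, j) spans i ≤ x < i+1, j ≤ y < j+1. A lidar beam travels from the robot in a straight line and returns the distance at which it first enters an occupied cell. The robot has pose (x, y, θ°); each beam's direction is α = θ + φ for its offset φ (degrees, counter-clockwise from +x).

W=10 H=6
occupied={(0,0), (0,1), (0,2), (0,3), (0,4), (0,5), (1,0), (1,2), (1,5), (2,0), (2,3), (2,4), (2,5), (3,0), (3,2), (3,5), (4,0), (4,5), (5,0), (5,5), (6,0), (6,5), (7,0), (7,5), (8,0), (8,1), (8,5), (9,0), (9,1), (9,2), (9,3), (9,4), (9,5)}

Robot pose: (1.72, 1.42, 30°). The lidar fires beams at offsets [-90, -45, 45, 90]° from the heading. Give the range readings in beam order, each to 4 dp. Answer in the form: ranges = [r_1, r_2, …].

beam 1: φ=-90°, α=300°
  dir = (cos 300°, sin 300°) = (0.5000, -0.8660); from cell (1,1)
  next x-line at t=0.5600, next y-line at t=0.4850; Δt_x=2.0000, Δt_y=1.1547
    y: enter (1,0) at t=0.4850 ← occupied
  → r_1 = 0.4850
beam 2: φ=-45°, α=345°
  dir = (cos 345°, sin 345°) = (0.9659, -0.2588); from cell (1,1)
  next x-line at t=0.2899, next y-line at t=1.6228; Δt_x=1.0353, Δt_y=3.8637
    x: enter (2,1) at t=0.2899
    x: enter (3,1) at t=1.3252
    y: enter (3,0) at t=1.6228 ← occupied
  → r_2 = 1.6228
beam 3: φ=45°, α=75°
  dir = (cos 75°, sin 75°) = (0.2588, 0.9659); from cell (1,1)
  next x-line at t=1.0818, next y-line at t=0.6005; Δt_x=3.8637, Δt_y=1.0353
    y: enter (1,2) at t=0.6005 ← occupied
  → r_3 = 0.6005
beam 4: φ=90°, α=120°
  dir = (cos 120°, sin 120°) = (-0.5000, 0.8660); from cell (1,1)
  next x-line at t=1.4400, next y-line at t=0.6697; Δt_x=2.0000, Δt_y=1.1547
    y: enter (1,2) at t=0.6697 ← occupied
  → r_4 = 0.6697

ranges = [0.4850, 1.6228, 0.6005, 0.6697]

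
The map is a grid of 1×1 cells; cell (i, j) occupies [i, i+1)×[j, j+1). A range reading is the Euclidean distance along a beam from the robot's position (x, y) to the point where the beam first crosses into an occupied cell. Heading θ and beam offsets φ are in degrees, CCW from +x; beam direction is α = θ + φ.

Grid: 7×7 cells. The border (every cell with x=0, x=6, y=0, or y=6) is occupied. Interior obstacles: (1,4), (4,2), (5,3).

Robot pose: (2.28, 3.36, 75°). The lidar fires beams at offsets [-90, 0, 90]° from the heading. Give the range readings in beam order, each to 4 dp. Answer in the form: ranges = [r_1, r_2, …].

beam 1: φ=-90°, α=345°
  d=(0.9659,-0.2588)  start (2,3)  tX=0.7454 tY=1.3909  stride 1/|dx|=1.0353 1/|dy|=3.8637
    cross x-line → (3,3), t=0.7454
    cross y-line → (3,2), t=1.3909
    cross x-line → (4,2), t=1.7807 (wall)
  → r_1 = 1.7807
beam 2: φ=0°, α=75°
  d=(0.2588,0.9659)  start (2,3)  tX=2.7819 tY=0.6626  stride 1/|dx|=3.8637 1/|dy|=1.0353
    cross y-line → (2,4), t=0.6626
    cross y-line → (2,5), t=1.6979
    cross y-line → (2,6), t=2.7331 (wall)
  → r_2 = 2.7331
beam 3: φ=90°, α=165°
  d=(-0.9659,0.2588)  start (2,3)  tX=0.2899 tY=2.4728  stride 1/|dx|=1.0353 1/|dy|=3.8637
    cross x-line → (1,3), t=0.2899
    cross x-line → (0,3), t=1.3252 (wall)
  → r_3 = 1.3252

ranges = [1.7807, 2.7331, 1.3252]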